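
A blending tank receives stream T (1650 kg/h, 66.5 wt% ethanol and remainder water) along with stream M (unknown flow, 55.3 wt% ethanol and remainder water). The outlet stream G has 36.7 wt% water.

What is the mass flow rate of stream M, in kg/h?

660 kg/h

Let M be the unknown flow. Total out = 1650 + M.
water balance: 552.75 + 0.447·M = 0.367·(1650 + M)
(0.447 − 0.367)·M = 0.367×1650 − 552.75 = 52.8
M = 52.8 / 0.080 = 660 kg/h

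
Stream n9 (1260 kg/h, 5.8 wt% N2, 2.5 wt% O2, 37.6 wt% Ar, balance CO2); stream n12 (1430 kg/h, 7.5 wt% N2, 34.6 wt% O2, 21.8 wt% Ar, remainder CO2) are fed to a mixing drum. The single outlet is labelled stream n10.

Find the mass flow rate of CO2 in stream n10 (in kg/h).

CO2 out = CO2 in = 1260×0.541 + 1430×0.361 = 1197.9 kg/h.

1198 kg/h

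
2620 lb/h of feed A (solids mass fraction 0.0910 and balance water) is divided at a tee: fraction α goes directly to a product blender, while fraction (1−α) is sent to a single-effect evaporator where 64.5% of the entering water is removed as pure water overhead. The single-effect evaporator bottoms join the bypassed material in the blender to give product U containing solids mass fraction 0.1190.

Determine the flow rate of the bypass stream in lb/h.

All 2620×0.091 = 238.42 lb/h of solids reaches U, so U = 238.42/0.119 = 2003.5 lb/h and vapour = 616.47 lb/h.
The evaporator receives (1−α)·2620 of feed at 0.909 water and removes 0.645 of that water:
0.645×0.909×(1−α)×2620 = 616.47
(1−α) = 616.47/1536.1 = 0.4013;  α = 0.5987.
Bypass flow = 0.5987×2620 = 1568.5 lb/h.

1569 lb/h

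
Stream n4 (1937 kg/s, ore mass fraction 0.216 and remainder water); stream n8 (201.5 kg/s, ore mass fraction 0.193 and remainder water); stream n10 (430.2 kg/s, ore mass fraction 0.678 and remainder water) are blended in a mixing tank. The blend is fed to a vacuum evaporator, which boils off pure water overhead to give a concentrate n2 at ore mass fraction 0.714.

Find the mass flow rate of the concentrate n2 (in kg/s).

ore entering = 1937×0.216 + 201.5×0.193 + 430.2×0.678 = 748.96 kg/s.
All ore reports to n2, so n2 = 748.96/0.714 = 1049 kg/s.

1049 kg/s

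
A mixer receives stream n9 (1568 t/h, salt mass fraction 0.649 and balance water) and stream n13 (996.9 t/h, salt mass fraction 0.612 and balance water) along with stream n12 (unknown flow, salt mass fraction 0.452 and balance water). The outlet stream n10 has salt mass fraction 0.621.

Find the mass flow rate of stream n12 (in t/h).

Let n12 be the unknown flow. Total out = 2564.9 + n12.
salt balance: 1627.7 + 0.452·n12 = 0.621·(2564.9 + n12)
(0.452 − 0.621)·n12 = 0.621×2564.9 − 1627.7 = -34.932
n12 = -34.932 / -0.169 = 206.7 t/h

206.7 t/h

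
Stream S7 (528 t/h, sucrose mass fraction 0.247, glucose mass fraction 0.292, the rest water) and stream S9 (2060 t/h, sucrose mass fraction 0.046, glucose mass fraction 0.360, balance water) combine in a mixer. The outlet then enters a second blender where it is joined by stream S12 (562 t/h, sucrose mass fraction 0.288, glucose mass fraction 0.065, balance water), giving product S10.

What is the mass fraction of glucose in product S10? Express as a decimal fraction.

Overall, product flow = 3150 t/h.
glucose in = 528×0.292 + 2060×0.360 + 562×0.065 = 932.31 t/h.
glucose fraction in S10 = 0.296.

0.296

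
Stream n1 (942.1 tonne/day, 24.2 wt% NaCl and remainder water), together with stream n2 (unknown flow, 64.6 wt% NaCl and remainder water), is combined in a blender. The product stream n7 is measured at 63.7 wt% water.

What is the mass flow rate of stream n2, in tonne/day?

Let n2 be the unknown flow. Total out = 942.1 + n2.
water balance: 714.11 + 0.354·n2 = 0.637·(942.1 + n2)
(0.354 − 0.637)·n2 = 0.637×942.1 − 714.11 = -113.99
n2 = -113.99 / -0.283 = 402.81 tonne/day

402.8 tonne/day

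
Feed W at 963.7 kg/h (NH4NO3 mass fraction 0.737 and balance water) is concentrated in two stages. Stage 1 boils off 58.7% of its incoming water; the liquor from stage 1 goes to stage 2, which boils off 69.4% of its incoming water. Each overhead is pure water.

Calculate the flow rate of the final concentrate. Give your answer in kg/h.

742.3 kg/h

water in feed = 963.7×0.263 = 253.45 kg/h.
After stage 1: water left = (1−0.587)×253.45 = 104.68; stream total = 814.92 kg/h.
After stage 2: water left = (1−0.694)×104.68 = 32.031; final concentrate = 742.28 kg/h.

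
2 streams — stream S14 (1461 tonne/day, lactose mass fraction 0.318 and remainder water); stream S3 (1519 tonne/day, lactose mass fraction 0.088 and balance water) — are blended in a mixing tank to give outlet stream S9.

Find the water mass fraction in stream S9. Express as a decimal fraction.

0.799

Total flow out = 1461 + 1519 = 2980 tonne/day.
water in = 1461×0.682 + 1519×0.912 = 2381.7 tonne/day.
water mass fraction in S9 = 2381.7/2980 = 0.799.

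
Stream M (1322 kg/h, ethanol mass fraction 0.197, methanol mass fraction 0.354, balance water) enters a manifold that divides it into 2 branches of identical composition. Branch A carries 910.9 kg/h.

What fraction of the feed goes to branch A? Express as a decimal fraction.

0.689

Fraction to A = 910.9/1322 = 0.6890.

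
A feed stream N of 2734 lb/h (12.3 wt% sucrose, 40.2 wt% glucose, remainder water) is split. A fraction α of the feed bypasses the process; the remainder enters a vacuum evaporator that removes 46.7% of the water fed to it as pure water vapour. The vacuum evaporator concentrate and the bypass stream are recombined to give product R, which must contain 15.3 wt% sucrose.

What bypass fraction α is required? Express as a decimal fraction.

0.116

All 2734×0.123 = 336.28 lb/h of sucrose reaches R, so R = 336.28/0.153 = 2197.9 lb/h and vapour = 536.08 lb/h.
The evaporator receives (1−α)·2734 of feed at 0.475 water and removes 0.467 of that water:
0.467×0.475×(1−α)×2734 = 536.08
(1−α) = 536.08/606.47 = 0.8839;  α = 0.1161.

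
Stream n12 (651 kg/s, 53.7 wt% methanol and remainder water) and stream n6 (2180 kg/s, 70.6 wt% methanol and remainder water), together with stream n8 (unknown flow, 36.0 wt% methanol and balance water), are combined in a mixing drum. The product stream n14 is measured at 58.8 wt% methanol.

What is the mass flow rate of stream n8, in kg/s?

Let n8 be the unknown flow. Total out = 2831 + n8.
methanol balance: 1888.7 + 0.360·n8 = 0.588·(2831 + n8)
(0.360 − 0.588)·n8 = 0.588×2831 − 1888.7 = -224.04
n8 = -224.04 / -0.228 = 982.63 kg/s

982.6 kg/s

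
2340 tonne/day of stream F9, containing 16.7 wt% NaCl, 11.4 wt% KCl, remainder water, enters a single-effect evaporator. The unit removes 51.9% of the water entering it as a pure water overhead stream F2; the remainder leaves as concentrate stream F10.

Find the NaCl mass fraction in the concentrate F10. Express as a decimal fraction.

0.266

NaCl is not removed: 2340×0.167 = 390.78 tonne/day of NaCl enters F10.
water entering = 2340×0.719 = 1682.5 tonne/day; overhead removed = 0.519×1682.5 = 873.2 tonne/day.
Concentrate = 2340 − 873.2 = 1466.8 tonne/day.
Mass fraction = 390.78/1466.8 = 0.266.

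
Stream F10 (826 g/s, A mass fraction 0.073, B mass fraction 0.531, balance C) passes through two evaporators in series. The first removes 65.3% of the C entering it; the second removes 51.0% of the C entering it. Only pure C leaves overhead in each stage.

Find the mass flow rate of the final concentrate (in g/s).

554.5 g/s

C in feed = 826×0.396 = 327.1 g/s.
After stage 1: C left = (1−0.653)×327.1 = 113.5; stream total = 612.41 g/s.
After stage 2: C left = (1−0.510)×113.5 = 55.616; final concentrate = 554.52 g/s.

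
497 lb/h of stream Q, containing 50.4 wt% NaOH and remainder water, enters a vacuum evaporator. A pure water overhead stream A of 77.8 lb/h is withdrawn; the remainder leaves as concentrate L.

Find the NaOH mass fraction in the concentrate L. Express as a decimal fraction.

0.598

NaOH is not removed: 497×0.504 = 250.49 lb/h of NaOH enters L.
Concentrate = 497 − 77.8 = 419.2 lb/h.
Mass fraction = 250.49/419.2 = 0.598.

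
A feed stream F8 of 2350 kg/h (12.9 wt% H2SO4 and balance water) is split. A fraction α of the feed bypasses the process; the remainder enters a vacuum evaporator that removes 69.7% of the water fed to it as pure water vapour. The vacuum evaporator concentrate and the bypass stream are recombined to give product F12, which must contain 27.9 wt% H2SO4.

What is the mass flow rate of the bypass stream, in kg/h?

268.8 kg/h

All 2350×0.129 = 303.15 kg/h of H2SO4 reaches F12, so F12 = 303.15/0.279 = 1086.6 kg/h and vapour = 1263.4 kg/h.
The evaporator receives (1−α)·2350 of feed at 0.871 water and removes 0.697 of that water:
0.697×0.871×(1−α)×2350 = 1263.4
(1−α) = 1263.4/1426.7 = 0.8856;  α = 0.1144.
Bypass flow = 0.1144×2350 = 268.85 kg/h.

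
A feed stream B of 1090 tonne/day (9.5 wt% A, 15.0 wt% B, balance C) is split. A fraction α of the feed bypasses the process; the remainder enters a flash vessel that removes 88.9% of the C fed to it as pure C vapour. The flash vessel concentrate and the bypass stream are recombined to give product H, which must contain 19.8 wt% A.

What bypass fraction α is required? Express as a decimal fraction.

All 1090×0.095 = 103.55 tonne/day of A reaches H, so H = 103.55/0.198 = 522.98 tonne/day and vapour = 567.02 tonne/day.
The evaporator receives (1−α)·1090 of feed at 0.755 C and removes 0.889 of that C:
0.889×0.755×(1−α)×1090 = 567.02
(1−α) = 567.02/731.6 = 0.7750;  α = 0.2250.

0.225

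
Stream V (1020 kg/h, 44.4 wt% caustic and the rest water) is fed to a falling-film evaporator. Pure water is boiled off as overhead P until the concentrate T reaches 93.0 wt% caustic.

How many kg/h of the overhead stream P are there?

caustic is conserved: 1020×0.444 = 452.88 kg/h all reports to the concentrate.
Concentrate = 452.88/(target fraction) = 486.97 kg/h.
Overhead = 1020 − 486.97 = 533.03 kg/h.

533 kg/h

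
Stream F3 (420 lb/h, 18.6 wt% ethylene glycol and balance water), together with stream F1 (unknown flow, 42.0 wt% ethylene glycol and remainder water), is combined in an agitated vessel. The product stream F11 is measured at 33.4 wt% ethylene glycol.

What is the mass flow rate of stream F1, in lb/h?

722.8 lb/h

Let F1 be the unknown flow. Total out = 420 + F1.
ethylene glycol balance: 78.12 + 0.420·F1 = 0.334·(420 + F1)
(0.420 − 0.334)·F1 = 0.334×420 − 78.12 = 62.16
F1 = 62.16 / 0.086 = 722.79 lb/h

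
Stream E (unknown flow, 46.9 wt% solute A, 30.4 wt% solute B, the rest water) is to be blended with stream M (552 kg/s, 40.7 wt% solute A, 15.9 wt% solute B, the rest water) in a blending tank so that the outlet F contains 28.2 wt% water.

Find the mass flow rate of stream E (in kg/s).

1526 kg/s

Let E be the unknown flow. Total out = 552 + E.
water balance: 239.57 + 0.227·E = 0.282·(552 + E)
(0.227 − 0.282)·E = 0.282×552 − 239.57 = -83.904
E = -83.904 / -0.055 = 1525.5 kg/s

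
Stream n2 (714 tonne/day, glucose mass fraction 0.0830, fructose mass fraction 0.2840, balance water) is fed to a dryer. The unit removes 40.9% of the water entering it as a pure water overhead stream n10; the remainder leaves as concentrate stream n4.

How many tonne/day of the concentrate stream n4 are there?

water entering = 714×0.633 = 451.96 tonne/day; overhead removed = 0.409×451.96 = 184.85 tonne/day.
Concentrate = 714 − 184.85 = 529.15 tonne/day.

529.1 tonne/day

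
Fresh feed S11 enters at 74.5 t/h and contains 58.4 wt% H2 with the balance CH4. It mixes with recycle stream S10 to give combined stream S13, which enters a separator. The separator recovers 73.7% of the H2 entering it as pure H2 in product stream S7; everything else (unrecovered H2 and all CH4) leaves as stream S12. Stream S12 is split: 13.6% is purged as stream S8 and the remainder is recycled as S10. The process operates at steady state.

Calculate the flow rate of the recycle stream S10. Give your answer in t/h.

209.7 t/h

CH4 enters only via S11 and leaves only via the purge: 74.5×0.416 = 0.136×(CH4 in S12), and the separator passes all CH4, so CH4 in S13 = CH4 in S12 = 227.88 t/h.
H2 in S13: m_A = 74.5×0.584 + (1−0.136)·(1−0.737)·m_A, so m_A = 43.508/0.7728 = 56.302 t/h.
S12 = (1−0.737)×56.302 + 227.88 = 242.69 t/h.
Recycle S10 = (1−0.136)×242.69 = 209.68 t/h.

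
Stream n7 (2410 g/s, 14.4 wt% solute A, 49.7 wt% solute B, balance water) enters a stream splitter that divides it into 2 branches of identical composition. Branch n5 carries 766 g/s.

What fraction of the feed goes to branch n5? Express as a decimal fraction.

0.318

Fraction to n5 = 766/2410 = 0.3178.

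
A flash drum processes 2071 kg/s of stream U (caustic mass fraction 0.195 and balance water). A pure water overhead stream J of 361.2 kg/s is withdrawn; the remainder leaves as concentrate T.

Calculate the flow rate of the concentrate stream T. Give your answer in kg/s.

Concentrate = 2071 − 361.2 = 1709.8 kg/s.

1710 kg/s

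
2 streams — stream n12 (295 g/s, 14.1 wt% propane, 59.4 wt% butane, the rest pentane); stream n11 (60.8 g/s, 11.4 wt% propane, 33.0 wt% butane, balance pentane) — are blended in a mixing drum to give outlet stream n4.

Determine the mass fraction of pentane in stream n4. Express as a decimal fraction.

0.315

Total flow out = 295 + 60.8 = 355.8 g/s.
pentane in = 295×0.265 + 60.8×0.556 = 111.98 g/s.
pentane mass fraction in n4 = 111.98/355.8 = 0.315.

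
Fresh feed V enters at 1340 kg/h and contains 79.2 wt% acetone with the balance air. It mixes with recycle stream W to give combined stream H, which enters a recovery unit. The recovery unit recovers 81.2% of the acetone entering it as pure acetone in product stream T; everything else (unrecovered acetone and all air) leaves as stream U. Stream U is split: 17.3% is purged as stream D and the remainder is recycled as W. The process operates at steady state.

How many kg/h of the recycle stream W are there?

1528 kg/h

air enters only via V and leaves only via the purge: 1340×0.208 = 0.173×(air in U), and the recovery unit passes all air, so air in H = air in U = 1611.1 kg/h.
acetone in H: m_A = 1340×0.792 + (1−0.173)·(1−0.812)·m_A, so m_A = 1061.3/0.8445 = 1256.7 kg/h.
U = (1−0.812)×1256.7 + 1611.1 = 1847.4 kg/h.
Recycle W = (1−0.173)×1847.4 = 1527.8 kg/h.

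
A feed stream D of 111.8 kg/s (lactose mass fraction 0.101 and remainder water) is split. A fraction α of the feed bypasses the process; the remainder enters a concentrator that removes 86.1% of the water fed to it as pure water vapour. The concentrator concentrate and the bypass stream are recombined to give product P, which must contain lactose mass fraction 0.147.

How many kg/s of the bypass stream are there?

66.6 kg/s

All 111.8×0.101 = 11.292 kg/s of lactose reaches P, so P = 11.292/0.147 = 76.815 kg/s and vapour = 34.985 kg/s.
The evaporator receives (1−α)·111.8 of feed at 0.899 water and removes 0.861 of that water:
0.861×0.899×(1−α)×111.8 = 34.985
(1−α) = 34.985/86.538 = 0.4043;  α = 0.5957.
Bypass flow = 0.5957×111.8 = 66.602 kg/s.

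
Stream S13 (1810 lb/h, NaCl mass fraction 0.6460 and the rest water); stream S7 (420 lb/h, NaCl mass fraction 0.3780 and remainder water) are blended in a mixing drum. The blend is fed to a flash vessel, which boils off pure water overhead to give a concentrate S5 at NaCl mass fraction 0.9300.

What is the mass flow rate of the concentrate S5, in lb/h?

1428 lb/h

NaCl entering = 1810×0.646 + 420×0.378 = 1328 lb/h.
All NaCl reports to S5, so S5 = 1328/0.930 = 1428 lb/h.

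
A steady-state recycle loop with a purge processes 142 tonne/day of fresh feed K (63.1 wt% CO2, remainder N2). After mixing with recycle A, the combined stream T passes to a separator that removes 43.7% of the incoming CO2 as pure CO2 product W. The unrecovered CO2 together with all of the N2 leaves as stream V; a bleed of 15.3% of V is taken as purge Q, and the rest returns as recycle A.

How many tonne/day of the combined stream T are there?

N2 enters only via K and leaves only via the purge: 142×0.369 = 0.153×(N2 in V), and the separator passes all N2, so N2 in T = N2 in V = 342.47 tonne/day.
CO2 in T: m_A = 142×0.631 + (1−0.153)·(1−0.437)·m_A, so m_A = 89.602/0.5231 = 171.28 tonne/day.
T = 171.28 + 342.47 = 513.75 tonne/day.

513.7 tonne/day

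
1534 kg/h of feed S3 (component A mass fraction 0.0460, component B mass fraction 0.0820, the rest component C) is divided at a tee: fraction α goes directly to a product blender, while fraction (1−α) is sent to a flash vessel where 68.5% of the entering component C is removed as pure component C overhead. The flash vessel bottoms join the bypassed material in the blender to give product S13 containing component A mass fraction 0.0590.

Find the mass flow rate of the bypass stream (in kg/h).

968.1 kg/h

All 1534×0.046 = 70.564 kg/h of component A reaches S13, so S13 = 70.564/0.059 = 1196 kg/h and vapour = 338 kg/h.
The evaporator receives (1−α)·1534 of feed at 0.872 component C and removes 0.685 of that component C:
0.685×0.872×(1−α)×1534 = 338
(1−α) = 338/916.29 = 0.3689;  α = 0.6311.
Bypass flow = 0.6311×1534 = 968.14 kg/h.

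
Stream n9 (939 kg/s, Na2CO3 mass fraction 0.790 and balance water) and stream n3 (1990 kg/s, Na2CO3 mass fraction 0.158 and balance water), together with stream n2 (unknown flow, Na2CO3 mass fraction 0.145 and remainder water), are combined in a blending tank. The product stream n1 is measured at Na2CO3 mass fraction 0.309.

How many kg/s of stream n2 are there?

921.8 kg/s

Let n2 be the unknown flow. Total out = 2929 + n2.
Na2CO3 balance: 1056.2 + 0.145·n2 = 0.309·(2929 + n2)
(0.145 − 0.309)·n2 = 0.309×2929 − 1056.2 = -151.17
n2 = -151.17 / -0.164 = 921.76 kg/s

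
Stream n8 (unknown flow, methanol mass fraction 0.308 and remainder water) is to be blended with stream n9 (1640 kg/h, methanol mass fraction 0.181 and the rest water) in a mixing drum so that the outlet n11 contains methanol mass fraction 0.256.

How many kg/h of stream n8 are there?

Let n8 be the unknown flow. Total out = 1640 + n8.
methanol balance: 296.84 + 0.308·n8 = 0.256·(1640 + n8)
(0.308 − 0.256)·n8 = 0.256×1640 − 296.84 = 123
n8 = 123 / 0.052 = 2365.4 kg/h

2365 kg/h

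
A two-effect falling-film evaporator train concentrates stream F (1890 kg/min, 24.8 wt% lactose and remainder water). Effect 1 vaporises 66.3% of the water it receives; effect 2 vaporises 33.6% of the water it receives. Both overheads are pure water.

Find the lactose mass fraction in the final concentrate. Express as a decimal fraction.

water in feed = 1890×0.752 = 1421.3 kg/min.
After stage 1: water left = (1−0.663)×1421.3 = 478.97; stream total = 947.69 kg/min.
After stage 2: water left = (1−0.336)×478.97 = 318.04; final concentrate = 786.76 kg/min.
lactose fraction = 468.72/786.76 = 0.596.

0.596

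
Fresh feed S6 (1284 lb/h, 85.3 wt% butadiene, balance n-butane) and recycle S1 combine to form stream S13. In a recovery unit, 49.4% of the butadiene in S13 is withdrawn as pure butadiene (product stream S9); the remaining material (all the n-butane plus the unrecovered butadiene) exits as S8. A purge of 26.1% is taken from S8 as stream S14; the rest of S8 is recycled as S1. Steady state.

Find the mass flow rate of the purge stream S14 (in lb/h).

n-butane enters only via S6 and leaves only via the purge: 1284×0.147 = 0.261×(n-butane in S8), and the recovery unit passes all n-butane, so n-butane in S13 = n-butane in S8 = 723.17 lb/h.
butadiene in S13: m_A = 1284×0.853 + (1−0.261)·(1−0.494)·m_A, so m_A = 1095.3/0.6261 = 1749.4 lb/h.
S8 = (1−0.494)×1749.4 + 723.17 = 1608.4 lb/h.
Purge S14 = 0.261×1608.4 = 419.79 lb/h.

419.8 lb/h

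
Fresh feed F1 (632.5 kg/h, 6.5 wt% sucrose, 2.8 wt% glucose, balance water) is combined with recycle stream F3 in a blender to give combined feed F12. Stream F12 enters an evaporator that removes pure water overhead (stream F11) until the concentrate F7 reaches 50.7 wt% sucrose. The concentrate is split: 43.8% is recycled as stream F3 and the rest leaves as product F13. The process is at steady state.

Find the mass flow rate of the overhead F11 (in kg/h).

551.4 kg/h

Overall sucrose balance (none leaves overhead): sucrose in fresh feed = sucrose in product, i.e. 632.5×0.065 = (1−0.438)·F7·0.507.
F7 = 41.113/(0.507×0.562) = 144.29 kg/h.
Recycle F3 = 0.438×144.29 = 63.198 kg/h.
Combined feed F12 = 632.5 + 63.198 = 695.7 kg/h.
Overhead F11 = F12 − F7 = 695.7 − 144.29 = 551.41 kg/h.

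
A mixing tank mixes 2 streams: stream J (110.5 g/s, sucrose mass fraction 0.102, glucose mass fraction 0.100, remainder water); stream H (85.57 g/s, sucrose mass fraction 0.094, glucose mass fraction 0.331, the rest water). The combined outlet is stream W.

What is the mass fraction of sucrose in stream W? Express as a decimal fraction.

Total flow out = 110.5 + 85.57 = 196.07 g/s.
sucrose in = 110.5×0.102 + 85.57×0.094 = 19.315 g/s.
sucrose mass fraction in W = 19.315/196.07 = 0.099.

0.099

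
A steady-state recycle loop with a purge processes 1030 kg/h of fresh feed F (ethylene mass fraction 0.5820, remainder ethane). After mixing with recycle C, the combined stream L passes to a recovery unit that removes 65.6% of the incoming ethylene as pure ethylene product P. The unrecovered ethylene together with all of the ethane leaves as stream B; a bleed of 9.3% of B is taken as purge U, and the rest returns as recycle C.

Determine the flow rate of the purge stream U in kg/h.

ethane enters only via F and leaves only via the purge: 1030×0.418 = 0.093×(ethane in B), and the recovery unit passes all ethane, so ethane in L = ethane in B = 4629.5 kg/h.
ethylene in L: m_A = 1030×0.582 + (1−0.093)·(1−0.656)·m_A, so m_A = 599.46/0.6880 = 871.32 kg/h.
B = (1−0.656)×871.32 + 4629.5 = 4929.2 kg/h.
Purge U = 0.093×4929.2 = 458.42 kg/h.

458.4 kg/h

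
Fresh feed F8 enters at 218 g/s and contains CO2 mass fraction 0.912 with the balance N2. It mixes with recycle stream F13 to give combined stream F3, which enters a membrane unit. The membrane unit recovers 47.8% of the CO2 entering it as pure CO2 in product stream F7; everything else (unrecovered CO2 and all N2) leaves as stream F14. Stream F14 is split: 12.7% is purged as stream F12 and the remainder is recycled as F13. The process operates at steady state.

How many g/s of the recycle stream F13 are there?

N2 enters only via F8 and leaves only via the purge: 218×0.088 = 0.127×(N2 in F14), and the membrane unit passes all N2, so N2 in F3 = N2 in F14 = 151.06 g/s.
CO2 in F3: m_A = 218×0.912 + (1−0.127)·(1−0.478)·m_A, so m_A = 198.82/0.5443 = 365.27 g/s.
F14 = (1−0.478)×365.27 + 151.06 = 341.73 g/s.
Recycle F13 = (1−0.127)×341.73 = 298.33 g/s.

298.3 g/s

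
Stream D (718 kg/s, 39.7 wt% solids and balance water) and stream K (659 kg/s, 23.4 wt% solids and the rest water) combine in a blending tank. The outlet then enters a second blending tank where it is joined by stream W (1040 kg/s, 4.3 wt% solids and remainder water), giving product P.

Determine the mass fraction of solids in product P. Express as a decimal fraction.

Overall, product flow = 2417 kg/s.
solids in = 718×0.397 + 659×0.234 + 1040×0.043 = 483.97 kg/s.
solids fraction in P = 0.2002.

0.2002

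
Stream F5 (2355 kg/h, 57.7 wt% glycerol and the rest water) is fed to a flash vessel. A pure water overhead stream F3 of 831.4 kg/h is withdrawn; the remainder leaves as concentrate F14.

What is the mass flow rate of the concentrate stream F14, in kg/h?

1524 kg/h

Concentrate = 2355 − 831.4 = 1523.6 kg/h.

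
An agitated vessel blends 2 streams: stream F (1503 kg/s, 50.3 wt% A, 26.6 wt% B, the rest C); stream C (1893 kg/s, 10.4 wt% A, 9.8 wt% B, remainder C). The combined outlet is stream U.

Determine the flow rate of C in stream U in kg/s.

1858 kg/s

C out = C in = 1503×0.231 + 1893×0.798 = 1857.8 kg/s.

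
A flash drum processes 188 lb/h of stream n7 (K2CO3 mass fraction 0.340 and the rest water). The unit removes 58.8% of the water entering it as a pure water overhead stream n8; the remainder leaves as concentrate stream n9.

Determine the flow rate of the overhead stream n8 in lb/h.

72.96 lb/h

water entering = 188×0.660 = 124.08 lb/h; overhead removed = 0.588×124.08 = 72.959 lb/h.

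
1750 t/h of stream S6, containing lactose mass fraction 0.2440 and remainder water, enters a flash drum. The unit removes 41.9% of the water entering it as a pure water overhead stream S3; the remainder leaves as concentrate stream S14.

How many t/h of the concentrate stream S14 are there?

water entering = 1750×0.756 = 1323 t/h; overhead removed = 0.419×1323 = 554.34 t/h.
Concentrate = 1750 − 554.34 = 1195.7 t/h.

1196 t/h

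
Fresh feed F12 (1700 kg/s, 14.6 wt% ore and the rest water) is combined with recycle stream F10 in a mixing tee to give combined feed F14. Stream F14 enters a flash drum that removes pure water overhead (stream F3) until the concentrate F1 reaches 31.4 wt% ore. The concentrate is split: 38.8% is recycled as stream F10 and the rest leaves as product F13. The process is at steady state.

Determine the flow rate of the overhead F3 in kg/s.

Overall ore balance (none leaves overhead): ore in fresh feed = ore in product, i.e. 1700×0.146 = (1−0.388)·F1·0.314.
F1 = 248.2/(0.314×0.612) = 1291.6 kg/s.
Recycle F10 = 0.388×1291.6 = 501.13 kg/s.
Combined feed F14 = 1700 + 501.13 = 2201.1 kg/s.
Overhead F3 = F14 − F1 = 2201.1 − 1291.6 = 909.55 kg/s.

909.6 kg/s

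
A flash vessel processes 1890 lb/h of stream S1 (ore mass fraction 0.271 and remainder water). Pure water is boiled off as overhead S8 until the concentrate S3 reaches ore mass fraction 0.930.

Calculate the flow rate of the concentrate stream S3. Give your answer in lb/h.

ore is conserved: 1890×0.271 = 512.19 lb/h all reports to the concentrate.
Concentrate = 512.19/(target fraction) = 550.74 lb/h.

550.7 lb/h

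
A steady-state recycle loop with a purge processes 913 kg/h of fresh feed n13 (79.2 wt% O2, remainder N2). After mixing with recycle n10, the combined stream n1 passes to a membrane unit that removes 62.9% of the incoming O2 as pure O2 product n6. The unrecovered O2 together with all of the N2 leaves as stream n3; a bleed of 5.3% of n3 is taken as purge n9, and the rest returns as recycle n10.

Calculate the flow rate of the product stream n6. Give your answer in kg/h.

O2 in n1: m_A = 913×0.792 + (1−0.053)·(1−0.629)·m_A, so m_A = 723.1/0.6487 = 1114.7 kg/h.
Product n6 = 0.629×1114.7 = 701.18 kg/h.

701.2 kg/h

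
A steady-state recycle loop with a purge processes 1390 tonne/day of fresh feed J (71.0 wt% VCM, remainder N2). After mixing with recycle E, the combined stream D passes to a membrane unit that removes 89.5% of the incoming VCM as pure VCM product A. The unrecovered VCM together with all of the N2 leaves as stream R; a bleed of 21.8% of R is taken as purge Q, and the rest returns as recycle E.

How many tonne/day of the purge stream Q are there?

427.7 tonne/day

N2 enters only via J and leaves only via the purge: 1390×0.290 = 0.218×(N2 in R), and the membrane unit passes all N2, so N2 in D = N2 in R = 1849.1 tonne/day.
VCM in D: m_A = 1390×0.710 + (1−0.218)·(1−0.895)·m_A, so m_A = 986.9/0.9179 = 1075.2 tonne/day.
R = (1−0.895)×1075.2 + 1849.1 = 1962 tonne/day.
Purge Q = 0.218×1962 = 427.71 tonne/day.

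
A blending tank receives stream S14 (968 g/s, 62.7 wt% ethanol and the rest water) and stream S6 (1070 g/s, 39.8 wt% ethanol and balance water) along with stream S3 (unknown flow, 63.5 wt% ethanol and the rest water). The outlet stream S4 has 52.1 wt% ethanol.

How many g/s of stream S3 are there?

254.4 g/s

Let S3 be the unknown flow. Total out = 2038 + S3.
ethanol balance: 1032.8 + 0.635·S3 = 0.521·(2038 + S3)
(0.635 − 0.521)·S3 = 0.521×2038 − 1032.8 = 29.002
S3 = 29.002 / 0.114 = 254.4 g/s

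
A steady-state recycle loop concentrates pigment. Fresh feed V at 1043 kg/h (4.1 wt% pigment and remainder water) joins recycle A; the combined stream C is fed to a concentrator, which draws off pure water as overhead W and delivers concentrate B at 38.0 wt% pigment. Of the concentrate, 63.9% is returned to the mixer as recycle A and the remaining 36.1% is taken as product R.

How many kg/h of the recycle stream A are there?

199.2 kg/h

Overall pigment balance (none leaves overhead): pigment in fresh feed = pigment in product, i.e. 1043×0.041 = (1−0.639)·B·0.380.
B = 42.763/(0.380×0.361) = 311.73 kg/h.
Recycle A = 0.639×311.73 = 199.19 kg/h.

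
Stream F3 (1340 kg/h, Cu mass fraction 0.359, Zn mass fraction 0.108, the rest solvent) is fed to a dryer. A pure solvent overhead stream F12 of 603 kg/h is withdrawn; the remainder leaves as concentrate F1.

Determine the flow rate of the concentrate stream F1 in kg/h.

Concentrate = 1340 − 603 = 737 kg/h.

737 kg/h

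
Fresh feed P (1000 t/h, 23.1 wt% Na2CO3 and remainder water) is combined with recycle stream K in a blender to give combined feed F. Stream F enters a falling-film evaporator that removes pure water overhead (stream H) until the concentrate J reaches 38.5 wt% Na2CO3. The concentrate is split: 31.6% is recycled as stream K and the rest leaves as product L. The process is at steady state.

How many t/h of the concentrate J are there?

Overall Na2CO3 balance (none leaves overhead): Na2CO3 in fresh feed = Na2CO3 in product, i.e. 1000×0.231 = (1−0.316)·J·0.385.
J = 231/(0.385×0.684) = 877.19 t/h.

877.2 t/h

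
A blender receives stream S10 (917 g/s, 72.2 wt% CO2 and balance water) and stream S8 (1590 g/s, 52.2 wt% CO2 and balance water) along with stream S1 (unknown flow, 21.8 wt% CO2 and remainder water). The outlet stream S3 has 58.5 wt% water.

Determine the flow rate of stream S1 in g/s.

Let S1 be the unknown flow. Total out = 2507 + S1.
water balance: 1014.9 + 0.782·S1 = 0.585·(2507 + S1)
(0.782 − 0.585)·S1 = 0.585×2507 − 1014.9 = 451.65
S1 = 451.65 / 0.197 = 2292.6 g/s

2293 g/s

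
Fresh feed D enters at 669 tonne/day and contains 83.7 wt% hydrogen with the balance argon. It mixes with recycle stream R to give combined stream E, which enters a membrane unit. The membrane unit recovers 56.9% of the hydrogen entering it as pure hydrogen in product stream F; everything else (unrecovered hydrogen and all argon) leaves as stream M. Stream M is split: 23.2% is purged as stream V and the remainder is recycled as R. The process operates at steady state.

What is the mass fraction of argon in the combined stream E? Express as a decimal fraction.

0.3596

argon enters only via D and leaves only via the purge: 669×0.163 = 0.232×(argon in M), and the membrane unit passes all argon, so argon in E = argon in M = 470.03 tonne/day.
hydrogen in E: m_A = 669×0.837 + (1−0.232)·(1−0.569)·m_A, so m_A = 559.95/0.6690 = 837.01 tonne/day.
E = 837.01 + 470.03 = 1307 tonne/day.
argon fraction in E = 470.03/1307 = 0.3596.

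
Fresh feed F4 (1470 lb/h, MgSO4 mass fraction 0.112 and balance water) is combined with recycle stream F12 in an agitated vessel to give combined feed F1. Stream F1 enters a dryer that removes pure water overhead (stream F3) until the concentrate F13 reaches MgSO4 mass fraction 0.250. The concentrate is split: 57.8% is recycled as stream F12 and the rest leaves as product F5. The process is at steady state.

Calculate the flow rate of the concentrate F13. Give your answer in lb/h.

Overall MgSO4 balance (none leaves overhead): MgSO4 in fresh feed = MgSO4 in product, i.e. 1470×0.112 = (1−0.578)·F13·0.250.
F13 = 164.64/(0.250×0.422) = 1560.6 lb/h.

1561 lb/h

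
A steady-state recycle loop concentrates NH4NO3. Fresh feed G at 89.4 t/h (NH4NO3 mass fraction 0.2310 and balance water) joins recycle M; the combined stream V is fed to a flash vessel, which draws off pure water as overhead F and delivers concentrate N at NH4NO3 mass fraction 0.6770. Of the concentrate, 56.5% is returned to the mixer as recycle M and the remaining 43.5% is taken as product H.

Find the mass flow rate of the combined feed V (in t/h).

Overall NH4NO3 balance (none leaves overhead): NH4NO3 in fresh feed = NH4NO3 in product, i.e. 89.4×0.231 = (1−0.565)·N·0.677.
N = 20.651/(0.677×0.435) = 70.125 t/h.
Recycle M = 0.565×70.125 = 39.621 t/h.
Combined feed V = 89.4 + 39.621 = 129.02 t/h.

129 t/h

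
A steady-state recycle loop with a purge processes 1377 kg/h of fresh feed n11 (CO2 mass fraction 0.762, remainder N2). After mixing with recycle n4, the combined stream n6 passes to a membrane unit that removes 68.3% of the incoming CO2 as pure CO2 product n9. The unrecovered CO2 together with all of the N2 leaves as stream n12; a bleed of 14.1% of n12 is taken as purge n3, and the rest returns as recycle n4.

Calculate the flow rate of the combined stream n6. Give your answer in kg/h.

3766 kg/h

N2 enters only via n11 and leaves only via the purge: 1377×0.238 = 0.141×(N2 in n12), and the membrane unit passes all N2, so N2 in n6 = N2 in n12 = 2324.3 kg/h.
CO2 in n6: m_A = 1377×0.762 + (1−0.141)·(1−0.683)·m_A, so m_A = 1049.3/0.7277 = 1441.9 kg/h.
n6 = 1441.9 + 2324.3 = 3766.2 kg/h.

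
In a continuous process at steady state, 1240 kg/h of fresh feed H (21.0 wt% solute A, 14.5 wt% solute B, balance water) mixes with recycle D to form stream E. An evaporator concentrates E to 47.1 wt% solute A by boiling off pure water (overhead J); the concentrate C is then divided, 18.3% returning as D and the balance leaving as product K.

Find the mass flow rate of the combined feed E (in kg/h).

1364 kg/h

Overall solute A balance (none leaves overhead): solute A in fresh feed = solute A in product, i.e. 1240×0.210 = (1−0.183)·C·0.471.
C = 260.4/(0.471×0.817) = 676.7 kg/h.
Recycle D = 0.183×676.7 = 123.84 kg/h.
Combined feed E = 1240 + 123.84 = 1363.8 kg/h.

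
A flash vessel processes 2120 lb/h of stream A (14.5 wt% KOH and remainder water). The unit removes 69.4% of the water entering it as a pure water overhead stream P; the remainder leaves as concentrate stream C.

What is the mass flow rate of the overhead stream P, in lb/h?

1258 lb/h

water entering = 2120×0.855 = 1812.6 lb/h; overhead removed = 0.694×1812.6 = 1257.9 lb/h.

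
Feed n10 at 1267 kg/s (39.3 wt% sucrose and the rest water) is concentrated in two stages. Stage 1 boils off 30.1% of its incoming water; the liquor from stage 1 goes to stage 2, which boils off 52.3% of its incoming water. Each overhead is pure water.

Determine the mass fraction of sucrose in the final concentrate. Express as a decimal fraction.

water in feed = 1267×0.607 = 769.07 kg/s.
After stage 1: water left = (1−0.301)×769.07 = 537.58; stream total = 1035.5 kg/s.
After stage 2: water left = (1−0.523)×537.58 = 256.43; final concentrate = 754.36 kg/s.
sucrose fraction = 497.93/754.36 = 0.660.

0.660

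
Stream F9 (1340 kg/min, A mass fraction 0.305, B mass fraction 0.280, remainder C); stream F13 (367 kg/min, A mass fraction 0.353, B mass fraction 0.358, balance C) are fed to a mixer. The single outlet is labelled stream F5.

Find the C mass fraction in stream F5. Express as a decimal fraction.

0.388

Total flow out = 1340 + 367 = 1707 kg/min.
C in = 1340×0.415 + 367×0.289 = 662.16 kg/min.
C mass fraction in F5 = 662.16/1707 = 0.388.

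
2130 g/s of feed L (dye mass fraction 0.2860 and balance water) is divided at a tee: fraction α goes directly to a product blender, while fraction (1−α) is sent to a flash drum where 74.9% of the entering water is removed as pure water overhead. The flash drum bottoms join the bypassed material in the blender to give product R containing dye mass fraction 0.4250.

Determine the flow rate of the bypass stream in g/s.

827.4 g/s

All 2130×0.286 = 609.18 g/s of dye reaches R, so R = 609.18/0.425 = 1433.4 g/s and vapour = 696.64 g/s.
The evaporator receives (1−α)·2130 of feed at 0.714 water and removes 0.749 of that water:
0.749×0.714×(1−α)×2130 = 696.64
(1−α) = 696.64/1139.1 = 0.6116;  α = 0.3884.
Bypass flow = 0.3884×2130 = 827.36 g/s.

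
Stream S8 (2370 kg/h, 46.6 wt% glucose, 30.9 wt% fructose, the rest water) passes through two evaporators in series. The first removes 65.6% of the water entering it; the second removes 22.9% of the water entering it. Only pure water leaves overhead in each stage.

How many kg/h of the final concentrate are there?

water in feed = 2370×0.225 = 533.25 kg/h.
After stage 1: water left = (1−0.656)×533.25 = 183.44; stream total = 2020.2 kg/h.
After stage 2: water left = (1−0.229)×183.44 = 141.43; final concentrate = 1978.2 kg/h.

1978 kg/h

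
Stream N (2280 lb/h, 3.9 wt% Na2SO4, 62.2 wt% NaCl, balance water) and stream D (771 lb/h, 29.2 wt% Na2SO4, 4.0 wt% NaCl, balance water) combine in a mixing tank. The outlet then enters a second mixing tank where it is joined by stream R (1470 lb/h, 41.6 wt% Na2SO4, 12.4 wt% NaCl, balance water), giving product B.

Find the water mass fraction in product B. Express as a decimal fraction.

0.434

Overall, product flow = 4521 lb/h.
water in = 2280×0.339 + 771×0.668 + 1470×0.460 = 1964.1 lb/h.
water fraction in B = 0.434.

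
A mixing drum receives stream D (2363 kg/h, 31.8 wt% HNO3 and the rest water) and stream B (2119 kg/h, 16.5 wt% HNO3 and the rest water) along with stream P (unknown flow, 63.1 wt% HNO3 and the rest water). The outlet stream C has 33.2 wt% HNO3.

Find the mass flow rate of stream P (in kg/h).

Let P be the unknown flow. Total out = 4482 + P.
HNO3 balance: 1101.1 + 0.631·P = 0.332·(4482 + P)
(0.631 − 0.332)·P = 0.332×4482 − 1101.1 = 386.96
P = 386.96 / 0.299 = 1294.2 kg/h

1294 kg/h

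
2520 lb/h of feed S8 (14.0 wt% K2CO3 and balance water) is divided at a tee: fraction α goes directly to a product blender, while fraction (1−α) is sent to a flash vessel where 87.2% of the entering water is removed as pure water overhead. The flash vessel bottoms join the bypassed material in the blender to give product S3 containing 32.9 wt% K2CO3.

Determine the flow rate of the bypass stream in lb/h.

589.6 lb/h

All 2520×0.140 = 352.8 lb/h of K2CO3 reaches S3, so S3 = 352.8/0.329 = 1072.3 lb/h and vapour = 1447.7 lb/h.
The evaporator receives (1−α)·2520 of feed at 0.860 water and removes 0.872 of that water:
0.872×0.860×(1−α)×2520 = 1447.7
(1−α) = 1447.7/1889.8 = 0.7660;  α = 0.2340.
Bypass flow = 0.2340×2520 = 589.58 lb/h.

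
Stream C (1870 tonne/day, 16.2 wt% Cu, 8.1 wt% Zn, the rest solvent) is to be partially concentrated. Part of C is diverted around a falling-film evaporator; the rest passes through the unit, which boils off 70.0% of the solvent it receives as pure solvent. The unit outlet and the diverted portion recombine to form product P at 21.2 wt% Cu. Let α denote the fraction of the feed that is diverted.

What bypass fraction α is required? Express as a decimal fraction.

0.555

All 1870×0.162 = 302.94 tonne/day of Cu reaches P, so P = 302.94/0.212 = 1429 tonne/day and vapour = 441.04 tonne/day.
The evaporator receives (1−α)·1870 of feed at 0.757 solvent and removes 0.700 of that solvent:
0.700×0.757×(1−α)×1870 = 441.04
(1−α) = 441.04/990.91 = 0.4451;  α = 0.5549.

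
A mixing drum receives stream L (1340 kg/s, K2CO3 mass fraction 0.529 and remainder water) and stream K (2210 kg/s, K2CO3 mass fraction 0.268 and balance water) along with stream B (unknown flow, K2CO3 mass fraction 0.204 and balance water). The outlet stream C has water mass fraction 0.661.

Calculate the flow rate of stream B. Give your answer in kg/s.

Let B be the unknown flow. Total out = 3550 + B.
water balance: 2248.9 + 0.796·B = 0.661·(3550 + B)
(0.796 − 0.661)·B = 0.661×3550 − 2248.9 = 97.69
B = 97.69 / 0.135 = 723.63 kg/s

723.6 kg/s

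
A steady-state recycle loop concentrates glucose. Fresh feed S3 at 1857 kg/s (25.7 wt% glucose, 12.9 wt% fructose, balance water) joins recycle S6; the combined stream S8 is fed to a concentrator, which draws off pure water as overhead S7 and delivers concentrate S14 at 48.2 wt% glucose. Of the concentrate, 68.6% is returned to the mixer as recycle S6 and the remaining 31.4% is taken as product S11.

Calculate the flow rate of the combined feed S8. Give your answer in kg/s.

Overall glucose balance (none leaves overhead): glucose in fresh feed = glucose in product, i.e. 1857×0.257 = (1−0.686)·S14·0.482.
S14 = 477.25/(0.482×0.314) = 3153.3 kg/s.
Recycle S6 = 0.686×3153.3 = 2163.2 kg/s.
Combined feed S8 = 1857 + 2163.2 = 4020.2 kg/s.

4020 kg/s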